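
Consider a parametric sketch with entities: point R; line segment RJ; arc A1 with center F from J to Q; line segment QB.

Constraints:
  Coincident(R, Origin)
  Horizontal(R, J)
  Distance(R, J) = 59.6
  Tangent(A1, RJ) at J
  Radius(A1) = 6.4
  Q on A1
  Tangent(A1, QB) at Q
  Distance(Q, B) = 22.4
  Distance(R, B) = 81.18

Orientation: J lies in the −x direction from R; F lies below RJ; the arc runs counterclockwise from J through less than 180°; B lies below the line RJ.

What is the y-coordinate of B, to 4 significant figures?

-19.64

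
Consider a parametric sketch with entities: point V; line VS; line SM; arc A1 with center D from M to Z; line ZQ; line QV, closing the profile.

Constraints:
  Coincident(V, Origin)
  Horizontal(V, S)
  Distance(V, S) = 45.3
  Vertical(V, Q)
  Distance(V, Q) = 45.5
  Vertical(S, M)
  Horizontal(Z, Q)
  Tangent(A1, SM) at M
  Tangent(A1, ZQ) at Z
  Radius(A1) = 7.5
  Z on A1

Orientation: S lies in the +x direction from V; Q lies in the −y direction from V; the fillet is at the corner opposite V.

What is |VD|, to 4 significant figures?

53.60

V is at the origin; VS is horizontal with |VS| = 45.3 and S on the +x side, so S = (45.30, 0.000). VQ is vertical with |VQ| = 45.5 and Q on the −y side, so Q = (0.000, -45.50). The virtual corner opposite V is at (45.30, -45.50). The tangent condition forces DM to be normal to SM and since A1 is tangent to ZQ there, DZ ⟂ ZQ, with radius 7.5, so the center D sits 7.5 in from both sides at D = (37.80, -38.00). Then |VD| = |D − V| = 53.60.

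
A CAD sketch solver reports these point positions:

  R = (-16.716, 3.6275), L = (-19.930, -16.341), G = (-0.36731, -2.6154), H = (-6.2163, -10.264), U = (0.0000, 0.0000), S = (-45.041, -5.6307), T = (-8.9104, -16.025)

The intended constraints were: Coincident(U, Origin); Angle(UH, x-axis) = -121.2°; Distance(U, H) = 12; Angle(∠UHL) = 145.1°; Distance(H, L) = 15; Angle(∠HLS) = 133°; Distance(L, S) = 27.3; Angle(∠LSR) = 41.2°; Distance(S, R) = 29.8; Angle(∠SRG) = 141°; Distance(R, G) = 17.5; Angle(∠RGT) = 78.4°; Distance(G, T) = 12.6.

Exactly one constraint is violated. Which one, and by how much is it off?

Distance(G, T) = 12.6 — off by 3.30.

U = (0.00, 0.00) ✓; UH at -121.2° ✓; |UH| = 12.00 ✓; ∠UHL = 145.1° ✓; |HL| = 15.00 ✓; ∠HLS = 133.0° ✓; |LS| = 27.30 ✓; ∠LSR = 41.20° ✓; |SR| = 29.80 ✓; ∠SRG = 141.0° ✓; |RG| = 17.50 ✓; ∠RGT = 78.40° ✓; |GT| = 15.90 ✗.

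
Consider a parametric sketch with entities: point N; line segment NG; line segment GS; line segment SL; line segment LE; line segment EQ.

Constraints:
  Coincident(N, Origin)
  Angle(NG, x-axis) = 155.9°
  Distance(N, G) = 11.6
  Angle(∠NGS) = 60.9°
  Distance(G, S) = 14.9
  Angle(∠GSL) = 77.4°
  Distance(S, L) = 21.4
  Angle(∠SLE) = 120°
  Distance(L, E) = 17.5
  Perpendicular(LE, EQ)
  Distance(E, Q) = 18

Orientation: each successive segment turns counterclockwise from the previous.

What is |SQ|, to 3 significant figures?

28.2

N is at the origin; NG runs at 155.9° with length 11.6, so G = (-10.6, 4.74). ∠NGS = 60.9° gives GS at -85.0° from the x-axis; with |GS| = 14.9, S = (-9.29, -10.1). ∠GSL = 77.4° gives SL at 17.6° from the x-axis; with |SL| = 21.4, L = (11.1, -3.64). ∠SLE = 120.0° gives LE at 77.6° from the x-axis; with |LE| = 17.5, E = (14.9, 13.5). LE is perpendicular to EQ, so EQ runs at 168°; with |EQ| = 18.0, Q = (-2.71, 17.3). Then |SQ| = |Q − S| = 28.2.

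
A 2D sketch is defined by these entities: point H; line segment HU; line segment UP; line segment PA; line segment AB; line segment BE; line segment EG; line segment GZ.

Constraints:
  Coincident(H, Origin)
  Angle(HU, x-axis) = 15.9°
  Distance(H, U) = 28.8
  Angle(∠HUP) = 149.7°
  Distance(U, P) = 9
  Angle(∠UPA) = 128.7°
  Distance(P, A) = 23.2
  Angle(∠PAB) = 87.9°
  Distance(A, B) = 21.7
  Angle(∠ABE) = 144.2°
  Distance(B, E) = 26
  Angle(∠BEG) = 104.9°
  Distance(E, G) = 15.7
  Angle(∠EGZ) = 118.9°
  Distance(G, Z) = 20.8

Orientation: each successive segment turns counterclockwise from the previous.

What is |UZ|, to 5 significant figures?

9.5024

∠BEG = 104.9° gives EG at -59.500° from the x-axis; with |EG| = 15.7, G = (-0.78451, 1.7283). ∠EGZ = 118.9° gives GZ at 1.6000° from the x-axis; with |GZ| = 20.8, Z = (20.007, 2.3090). Then |UZ| = |Z − U| = 9.5024.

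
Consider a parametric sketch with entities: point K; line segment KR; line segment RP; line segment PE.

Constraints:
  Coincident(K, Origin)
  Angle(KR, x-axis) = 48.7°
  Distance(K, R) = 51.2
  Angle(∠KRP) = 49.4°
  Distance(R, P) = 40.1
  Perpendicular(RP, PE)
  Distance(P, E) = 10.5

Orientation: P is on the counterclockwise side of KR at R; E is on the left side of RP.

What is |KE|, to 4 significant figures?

29.17

∠KRP = 49.4°, so RP runs at 48.7° + (180° − 49.4°) = 179.3° from the x-axis; with |RP| = 40.1, P = R + 40.1·(cos 179.3°, sin 179.3°) = (-6.305, 38.95). RP is perpendicular to PE; with |PE| = 10.5 on the left of RP, E = P + 10.5·(-0.01222, -0.9999) = (-6.433, 28.46). Then |KE| = |E − K| = 29.17.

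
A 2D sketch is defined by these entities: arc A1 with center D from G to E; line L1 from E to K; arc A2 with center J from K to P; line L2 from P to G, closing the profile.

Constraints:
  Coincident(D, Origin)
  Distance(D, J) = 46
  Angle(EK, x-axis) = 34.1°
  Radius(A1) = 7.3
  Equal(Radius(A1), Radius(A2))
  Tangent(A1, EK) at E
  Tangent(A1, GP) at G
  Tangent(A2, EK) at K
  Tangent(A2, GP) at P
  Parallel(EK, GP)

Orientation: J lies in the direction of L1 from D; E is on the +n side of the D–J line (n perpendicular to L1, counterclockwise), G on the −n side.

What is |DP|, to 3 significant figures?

46.6

The slot axis is L1's direction at 34.1°, so u = (cos 34.1°, sin 34.1°) = (0.828, 0.561) and n = (−sin 34.1°, cos 34.1°) = (-0.561, 0.828). D is at the origin and J lies 46.0 along u from D, so J = 46.0·u = (38.1, 25.8). Tangency of A1 to both parallel lines with radius 7.3 puts E and G at D ± 7.3·n: E = (-4.09, 6.04), G = (4.09, -6.04). Equal radii place K and P the same way about J: K = J + 7.3·n = (34.0, 31.8), P = J − 7.3·n = (42.2, 19.7). Then |DP| = |P − D| = 46.6.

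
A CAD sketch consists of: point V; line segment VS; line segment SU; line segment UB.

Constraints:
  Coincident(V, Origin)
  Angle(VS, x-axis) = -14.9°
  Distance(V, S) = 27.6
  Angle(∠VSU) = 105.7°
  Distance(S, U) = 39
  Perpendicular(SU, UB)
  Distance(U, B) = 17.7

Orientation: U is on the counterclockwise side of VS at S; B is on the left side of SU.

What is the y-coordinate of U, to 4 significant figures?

26.47

V is at the origin; VS runs at -14.9° with length 27.6, so S = 27.6·(cos -14.9°, sin -14.9°) = (26.67, -7.097). ∠VSU = 105.7°, so SU runs at -14.9° + (180° − 105.7°) = 59.40° from the x-axis; with |SU| = 39.0, U = S + 39.0·(cos 59.40°, sin 59.40°) = (46.52, 26.47). So U.y = 26.47.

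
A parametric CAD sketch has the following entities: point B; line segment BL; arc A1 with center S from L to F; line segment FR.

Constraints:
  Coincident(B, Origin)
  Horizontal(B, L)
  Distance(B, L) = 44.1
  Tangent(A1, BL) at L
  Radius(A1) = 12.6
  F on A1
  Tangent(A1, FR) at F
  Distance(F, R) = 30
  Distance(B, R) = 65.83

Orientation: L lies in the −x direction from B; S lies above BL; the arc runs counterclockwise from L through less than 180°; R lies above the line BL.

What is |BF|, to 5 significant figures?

38.181

Checks: |SL| = 12.60 ✓; |SF| = 12.60 ✓; ∠(SF, FR) = 90.00° ✓; |FR| = 30.00 ✓; |BR| = 65.83 ✓.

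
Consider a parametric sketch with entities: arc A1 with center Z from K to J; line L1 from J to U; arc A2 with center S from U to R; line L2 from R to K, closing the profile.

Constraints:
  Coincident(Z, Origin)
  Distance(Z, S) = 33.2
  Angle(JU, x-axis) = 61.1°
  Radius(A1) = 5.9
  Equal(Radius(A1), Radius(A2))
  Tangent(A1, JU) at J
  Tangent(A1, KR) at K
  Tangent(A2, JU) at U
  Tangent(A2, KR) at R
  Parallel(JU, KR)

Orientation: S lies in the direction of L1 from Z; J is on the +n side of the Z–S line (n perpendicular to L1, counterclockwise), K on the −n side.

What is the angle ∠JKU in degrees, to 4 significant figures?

70.43°

Tangency of A1 to both parallel lines with radius 5.9 puts J and K at Z ± 5.9·n: J = (-5.165, 2.851), K = (5.165, -2.851). Equal radii place U and R the same way about S: U = S + 5.9·n = (10.88, 31.92), R = S − 5.9·n = (21.21, 26.21). Then cos ∠JKU = KJ·KU / (|KJ||KU|), giving 70.43°.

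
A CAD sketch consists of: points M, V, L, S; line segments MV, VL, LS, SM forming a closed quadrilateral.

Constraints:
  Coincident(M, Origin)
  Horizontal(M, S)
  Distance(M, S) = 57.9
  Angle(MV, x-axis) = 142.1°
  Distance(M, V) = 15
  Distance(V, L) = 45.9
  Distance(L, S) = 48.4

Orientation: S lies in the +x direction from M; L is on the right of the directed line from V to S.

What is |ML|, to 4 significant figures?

31.45

M is at the origin; M and S share the same y with |MS| = 57.9 and S in +x, so S = (57.9, 0). MV runs at 142.1° with |MV| = 15.0, so V = (-11.84, 9.214). L is determined by |VL| = 45.9 and |LS| = 48.4 together: it lies at the intersection of circle(V, 45.9) and circle(S, 48.4). With |VS| = 70.34, the foot of the radical line on VS is 33.50 from V and the perpendicular offset is √(45.9² − 33.50²) = 31.38. Taking the right-of-VS solution: L = (17.26, -26.29).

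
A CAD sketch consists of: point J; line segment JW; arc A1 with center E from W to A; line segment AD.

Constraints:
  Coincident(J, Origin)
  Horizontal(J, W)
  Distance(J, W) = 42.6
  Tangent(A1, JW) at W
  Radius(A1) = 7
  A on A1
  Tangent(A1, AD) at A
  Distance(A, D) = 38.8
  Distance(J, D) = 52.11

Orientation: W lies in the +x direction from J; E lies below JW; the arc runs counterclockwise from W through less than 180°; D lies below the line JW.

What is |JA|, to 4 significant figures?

36.17

Checks: |JW| = 42.60 ✓; ∠(EW, WJ) = 90.00° ✓; |EW| = 7.000 ✓; |EA| = 7.000 ✓; ∠(EA, AD) = 90.00° ✓; |AD| = 38.80 ✓; |JD| = 52.11 ✓.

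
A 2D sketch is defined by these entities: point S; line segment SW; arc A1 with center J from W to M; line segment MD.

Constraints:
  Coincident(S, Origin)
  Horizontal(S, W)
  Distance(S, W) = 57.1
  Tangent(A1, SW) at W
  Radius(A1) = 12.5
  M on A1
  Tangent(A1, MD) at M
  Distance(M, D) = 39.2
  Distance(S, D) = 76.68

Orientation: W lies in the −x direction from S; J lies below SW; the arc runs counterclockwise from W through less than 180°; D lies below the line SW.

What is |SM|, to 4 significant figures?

70.84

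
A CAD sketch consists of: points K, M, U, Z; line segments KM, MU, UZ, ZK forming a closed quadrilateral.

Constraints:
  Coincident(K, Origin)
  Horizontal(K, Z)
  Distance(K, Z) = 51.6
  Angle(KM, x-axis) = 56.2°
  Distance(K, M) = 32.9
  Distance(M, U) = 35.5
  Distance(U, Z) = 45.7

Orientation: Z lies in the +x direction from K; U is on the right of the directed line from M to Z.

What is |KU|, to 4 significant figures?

8.754

Checks: |MU| = 35.50 ✓; |UZ| = 45.70 ✓.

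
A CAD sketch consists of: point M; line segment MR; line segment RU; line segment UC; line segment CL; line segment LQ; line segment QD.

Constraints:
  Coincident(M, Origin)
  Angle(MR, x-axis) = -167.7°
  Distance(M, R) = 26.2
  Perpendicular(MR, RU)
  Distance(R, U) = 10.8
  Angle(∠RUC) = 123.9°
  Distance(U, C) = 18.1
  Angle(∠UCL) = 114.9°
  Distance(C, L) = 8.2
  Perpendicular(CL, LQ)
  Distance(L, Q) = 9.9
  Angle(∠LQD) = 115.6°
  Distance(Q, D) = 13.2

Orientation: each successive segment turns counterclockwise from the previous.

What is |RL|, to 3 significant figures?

27.6

M is at the origin; MR runs at -167.7° with length 26.2, so R = (-25.6, -5.58). The perpendicularity gives RU at right angles to MR, so RU runs at -77.7°; with |RU| = 10.8, U = (-23.3, -16.1). ∠RUC = 123.9° gives UC at -21.6° from the x-axis; with |UC| = 18.1, C = (-6.47, -22.8). ∠UCL = 114.9° gives CL at 43.5° from the x-axis; with |CL| = 8.2, L = (-0.521, -17.2). Then |RL| = |L − R| = 27.6.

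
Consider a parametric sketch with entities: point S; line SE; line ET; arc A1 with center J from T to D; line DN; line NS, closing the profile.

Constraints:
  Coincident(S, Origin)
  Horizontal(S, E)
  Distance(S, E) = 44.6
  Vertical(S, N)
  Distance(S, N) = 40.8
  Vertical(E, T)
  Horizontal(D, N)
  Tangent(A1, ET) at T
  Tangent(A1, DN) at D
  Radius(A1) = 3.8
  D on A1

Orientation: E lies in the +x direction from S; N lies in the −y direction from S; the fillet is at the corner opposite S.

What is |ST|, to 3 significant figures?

57.9

S is at the origin; S and E share the same y with |SE| = 44.6 and E on the +x side, so E = (44.6, 0.00). S and N share the same x with |SN| = 40.8 and N on the −y side, so N = (0.00, -40.8). The virtual corner opposite S is at (44.6, -40.8). Since A1 is tangent to ET there, JT ⟂ ET and A1 meets DN tangentially, so JD is at right angles to DN, with radius 3.8, so the center J sits 3.8 in from both sides at J = (40.8, -37.0). That places the tangent points at T = (44.6, -37.0) on ET and D = (40.8, -40.8) on DN. Then |ST| = |T − S| = 57.9.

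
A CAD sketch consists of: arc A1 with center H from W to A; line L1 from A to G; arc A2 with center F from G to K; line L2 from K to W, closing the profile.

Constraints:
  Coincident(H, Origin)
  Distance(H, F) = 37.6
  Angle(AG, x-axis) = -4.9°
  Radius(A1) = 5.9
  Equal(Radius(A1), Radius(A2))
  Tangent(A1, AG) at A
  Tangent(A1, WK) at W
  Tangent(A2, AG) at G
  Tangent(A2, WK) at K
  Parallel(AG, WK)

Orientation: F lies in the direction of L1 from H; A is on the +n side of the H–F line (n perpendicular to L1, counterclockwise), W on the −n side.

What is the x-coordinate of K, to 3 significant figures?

37.0

The slot axis is L1's direction at -4.9°, so u = (cos -4.9°, sin -4.9°) = (0.996, -0.0854) and n = (−sin -4.9°, cos -4.9°) = (0.0854, 0.996). H is at the origin and F lies 37.6 along u from H, so F = 37.6·u = (37.5, -3.21). Tangency of A1 to both parallel lines with radius 5.9 puts A and W at H ± 5.9·n: A = (0.504, 5.88), W = (-0.504, -5.88). Equal radii place G and K the same way about F: G = F + 5.9·n = (38.0, 2.67), K = F − 5.9·n = (37.0, -9.09). So K.x = 37.0.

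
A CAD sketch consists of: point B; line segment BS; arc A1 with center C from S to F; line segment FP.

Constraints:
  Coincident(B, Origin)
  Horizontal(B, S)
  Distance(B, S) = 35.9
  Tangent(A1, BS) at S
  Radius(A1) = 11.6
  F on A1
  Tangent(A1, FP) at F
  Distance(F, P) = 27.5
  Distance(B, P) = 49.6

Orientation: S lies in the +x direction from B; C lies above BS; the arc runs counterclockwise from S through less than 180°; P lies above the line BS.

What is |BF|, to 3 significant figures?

48.8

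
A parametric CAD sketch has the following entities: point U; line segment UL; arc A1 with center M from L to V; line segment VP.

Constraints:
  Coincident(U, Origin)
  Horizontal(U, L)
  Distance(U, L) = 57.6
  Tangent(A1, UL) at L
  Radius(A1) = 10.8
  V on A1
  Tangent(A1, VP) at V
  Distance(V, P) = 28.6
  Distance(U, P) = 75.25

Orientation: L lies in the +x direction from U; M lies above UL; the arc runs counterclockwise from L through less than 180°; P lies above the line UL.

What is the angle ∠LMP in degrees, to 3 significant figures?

169°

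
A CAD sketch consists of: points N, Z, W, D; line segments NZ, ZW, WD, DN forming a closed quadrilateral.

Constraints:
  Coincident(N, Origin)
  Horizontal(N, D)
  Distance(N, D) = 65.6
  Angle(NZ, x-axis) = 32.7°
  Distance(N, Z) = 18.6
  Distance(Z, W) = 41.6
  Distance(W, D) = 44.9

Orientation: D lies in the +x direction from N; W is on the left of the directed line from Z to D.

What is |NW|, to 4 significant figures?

59.87

N is at the origin; ND is horizontal with |ND| = 65.6 and D in +x, so D = (65.6, 0). NZ runs at 32.7° with |NZ| = 18.6, so Z = (15.65, 10.05). W is determined by |ZW| = 41.6 and |WD| = 44.9 together: it lies at the intersection of circle(Z, 41.6) and circle(D, 44.9). With |ZD| = 50.95, the foot of the radical line on ZD is 22.67 from Z and the perpendicular offset is √(41.6² − 22.67²) = 34.88. Taking the left-of-ZD solution: W = (44.76, 39.77).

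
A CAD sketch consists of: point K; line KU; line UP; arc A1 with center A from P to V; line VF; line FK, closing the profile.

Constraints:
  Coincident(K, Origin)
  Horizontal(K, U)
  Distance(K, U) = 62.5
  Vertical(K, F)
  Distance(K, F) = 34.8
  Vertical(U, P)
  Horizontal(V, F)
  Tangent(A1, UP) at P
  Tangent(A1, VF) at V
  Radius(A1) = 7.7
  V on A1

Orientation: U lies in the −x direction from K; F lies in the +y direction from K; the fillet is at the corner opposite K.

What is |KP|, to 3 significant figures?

68.1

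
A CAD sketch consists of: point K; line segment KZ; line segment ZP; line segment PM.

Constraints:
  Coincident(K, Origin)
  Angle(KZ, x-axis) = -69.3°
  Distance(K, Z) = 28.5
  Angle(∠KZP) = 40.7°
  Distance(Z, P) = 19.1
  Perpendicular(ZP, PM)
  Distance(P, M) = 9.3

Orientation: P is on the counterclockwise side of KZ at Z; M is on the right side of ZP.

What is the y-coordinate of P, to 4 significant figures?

-8.712

K is at the origin; KZ runs at -69.3° with length 28.5, so Z = 28.5·(cos -69.3°, sin -69.3°) = (10.07, -26.66). ∠KZP = 40.7°, so ZP runs at -69.3° + (180° − 40.7°) = 70.00° from the x-axis; with |ZP| = 19.1, P = Z + 19.1·(cos 70.00°, sin 70.00°) = (16.61, -8.712). So P.y = -8.712.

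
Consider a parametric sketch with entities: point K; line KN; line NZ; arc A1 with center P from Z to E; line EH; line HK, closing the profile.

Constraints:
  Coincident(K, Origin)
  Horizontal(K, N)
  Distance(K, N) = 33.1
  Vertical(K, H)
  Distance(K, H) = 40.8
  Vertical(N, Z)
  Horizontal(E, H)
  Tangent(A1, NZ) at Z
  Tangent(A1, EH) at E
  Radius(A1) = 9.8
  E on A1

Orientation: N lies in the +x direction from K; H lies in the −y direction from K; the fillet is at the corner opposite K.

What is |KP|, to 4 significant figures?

38.78

K is at the origin; KN is horizontal with |KN| = 33.1 and N on the +x side, so N = (33.10, 0.000). K and H share the same x with |KH| = 40.8 and H on the −y side, so H = (0.000, -40.80). The virtual corner opposite K is at (33.10, -40.80). Since A1 is tangent to NZ there, PZ ⟂ NZ and since A1 is tangent to EH there, PE ⟂ EH, with radius 9.8, so the center P sits 9.8 in from both sides at P = (23.30, -31.00). Then |KP| = |P − K| = 38.78.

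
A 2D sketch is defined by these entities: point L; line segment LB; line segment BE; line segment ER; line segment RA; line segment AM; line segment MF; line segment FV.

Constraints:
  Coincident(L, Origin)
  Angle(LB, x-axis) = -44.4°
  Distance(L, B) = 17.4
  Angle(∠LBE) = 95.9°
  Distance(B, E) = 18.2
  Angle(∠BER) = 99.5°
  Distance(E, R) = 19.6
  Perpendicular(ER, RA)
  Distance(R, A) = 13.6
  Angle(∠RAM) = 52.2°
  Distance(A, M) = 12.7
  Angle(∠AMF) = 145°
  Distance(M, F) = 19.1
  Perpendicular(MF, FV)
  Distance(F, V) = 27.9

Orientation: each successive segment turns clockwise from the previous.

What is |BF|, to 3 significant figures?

31.2

L is at the origin; LB runs at -44.4° with length 17.4, so B = (12.4, -12.2). ∠LBE = 95.9° gives BE at -128° from the x-axis; with |BE| = 18.2, E = (1.10, -26.4). ∠BER = 99.5° gives ER at 151° from the x-axis; with |ER| = 19.6, R = (-16.0, -16.9). The perpendicularity gives RA at right angles to ER, so RA runs at 61.0°; with |RA| = 13.6, A = (-9.45, -5.02). ∠RAM = 52.2° gives AM at -66.8° from the x-axis; with |AM| = 12.7, M = (-4.44, -16.7). ∠AMF = 145.0° gives MF at -102° from the x-axis; with |MF| = 19.1, F = (-8.35, -35.4). Then |BF| = |F − B| = 31.2.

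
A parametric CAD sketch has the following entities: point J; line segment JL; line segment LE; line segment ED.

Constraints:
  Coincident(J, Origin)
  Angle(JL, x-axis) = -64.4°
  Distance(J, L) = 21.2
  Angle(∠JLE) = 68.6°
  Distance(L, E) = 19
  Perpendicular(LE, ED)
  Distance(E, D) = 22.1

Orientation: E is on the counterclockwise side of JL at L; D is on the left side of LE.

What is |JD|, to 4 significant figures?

11.51

J is at the origin; JL runs at -64.4° with length 21.2, so L = 21.2·(cos -64.4°, sin -64.4°) = (9.160, -19.12). ∠JLE = 68.6°, so LE runs at -64.4° + (180° − 68.6°) = 47.00° from the x-axis; with |LE| = 19.0, E = L + 19.0·(cos 47.00°, sin 47.00°) = (22.12, -5.223). LE is perpendicular to ED; with |ED| = 22.1 on the left of LE, D = E + 22.1·(-0.7314, 0.6820) = (5.955, 9.849). Then |JD| = |D − J| = 11.51.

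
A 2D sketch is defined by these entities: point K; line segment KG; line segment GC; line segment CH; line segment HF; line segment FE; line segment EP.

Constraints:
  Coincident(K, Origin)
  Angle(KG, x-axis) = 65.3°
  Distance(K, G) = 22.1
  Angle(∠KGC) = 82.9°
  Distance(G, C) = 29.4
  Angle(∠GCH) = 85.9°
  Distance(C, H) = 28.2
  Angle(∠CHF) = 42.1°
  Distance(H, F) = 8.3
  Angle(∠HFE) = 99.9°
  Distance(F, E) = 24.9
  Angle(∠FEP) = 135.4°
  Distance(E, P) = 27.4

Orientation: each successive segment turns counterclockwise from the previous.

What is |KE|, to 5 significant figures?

40.831

K is at the origin; KG runs at 65.3° with length 22.1, so G = (9.2349, 20.078). ∠KGC = 82.9° gives GC at 162.40° from the x-axis; with |GC| = 29.4, C = (-18.789, 28.968). ∠GCH = 85.9° gives CH at -103.50° from the x-axis; with |CH| = 28.2, H = (-25.372, 1.5469). ∠CHF = 42.1° gives HF at 34.400° from the x-axis; with |HF| = 8.3, F = (-18.524, 6.2361). ∠HFE = 99.9° gives FE at 114.50° from the x-axis; with |FE| = 24.9, E = (-28.850, 28.894). Then |KE| = |E − K| = 40.831.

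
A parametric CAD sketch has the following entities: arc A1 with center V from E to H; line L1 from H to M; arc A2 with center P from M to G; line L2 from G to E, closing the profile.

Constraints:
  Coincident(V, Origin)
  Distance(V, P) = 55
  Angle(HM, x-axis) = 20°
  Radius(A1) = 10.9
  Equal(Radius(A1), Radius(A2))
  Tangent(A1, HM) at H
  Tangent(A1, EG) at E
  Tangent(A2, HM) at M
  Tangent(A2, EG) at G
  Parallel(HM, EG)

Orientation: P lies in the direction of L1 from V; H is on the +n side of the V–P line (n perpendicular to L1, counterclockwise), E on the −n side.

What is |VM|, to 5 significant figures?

56.070

The slot axis is L1's direction at 20.0°, so u = (cos 20.0°, sin 20.0°) = (0.93969, 0.34202) and n = (−sin 20.0°, cos 20.0°) = (-0.34202, 0.93969). V is at the origin and P lies 55.0 along u from V, so P = 55.0·u = (51.683, 18.811). Tangency of A1 to both parallel lines with radius 10.9 puts H and E at V ± 10.9·n: H = (-3.7280, 10.243), E = (3.7280, -10.243). Equal radii place M and G the same way about P: M = P + 10.9·n = (47.955, 29.054), G = P − 10.9·n = (55.411, 8.5685). Then |VM| = |M − V| = 56.070.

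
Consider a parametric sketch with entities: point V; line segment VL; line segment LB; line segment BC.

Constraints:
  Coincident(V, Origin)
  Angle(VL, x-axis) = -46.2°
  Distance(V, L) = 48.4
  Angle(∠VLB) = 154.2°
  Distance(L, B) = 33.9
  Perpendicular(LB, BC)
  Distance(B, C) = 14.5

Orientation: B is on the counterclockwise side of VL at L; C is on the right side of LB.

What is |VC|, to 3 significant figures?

85.2

V is at the origin; VL runs at -46.2° with length 48.4, so L = 48.4·(cos -46.2°, sin -46.2°) = (33.5, -34.9). ∠VLB = 154.2°, so LB runs at -46.2° + (180° − 154.2°) = -20.4° from the x-axis; with |LB| = 33.9, B = L + 33.9·(cos -20.4°, sin -20.4°) = (65.3, -46.7). The perpendicularity gives BC at right angles to LB; with |BC| = 14.5 on the right of LB, C = B + 14.5·(-0.349, -0.937) = (60.2, -60.3). Then |VC| = |C − V| = 85.2.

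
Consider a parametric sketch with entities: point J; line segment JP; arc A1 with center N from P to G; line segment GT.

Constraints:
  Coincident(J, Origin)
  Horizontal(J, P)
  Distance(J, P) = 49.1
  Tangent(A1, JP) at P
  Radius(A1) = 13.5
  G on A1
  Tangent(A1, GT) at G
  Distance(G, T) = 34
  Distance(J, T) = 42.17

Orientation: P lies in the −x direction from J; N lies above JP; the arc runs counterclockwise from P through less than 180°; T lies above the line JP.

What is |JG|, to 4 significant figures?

37.94

J is at the origin; J and P share the same y with |JP| = 49.1 and P on the −x side, so P = (-49.10, 0.000). Tangency of A1 to JP means the radius NP is perpendicular to JP, so N = P + (0, 13.5) = (-49.10, 13.50). Since NG ⟂ GT (tangency), |NT| = √(13.5² + 34.0²) = 36.58 regardless of where G sits on A1. So T lies on both circle(J, 42.17) and circle(N, 36.58); the above-JP intersection is T = (-20.80, 36.68). G is the foot of the tangent from T: G = (-37.29, 6.951).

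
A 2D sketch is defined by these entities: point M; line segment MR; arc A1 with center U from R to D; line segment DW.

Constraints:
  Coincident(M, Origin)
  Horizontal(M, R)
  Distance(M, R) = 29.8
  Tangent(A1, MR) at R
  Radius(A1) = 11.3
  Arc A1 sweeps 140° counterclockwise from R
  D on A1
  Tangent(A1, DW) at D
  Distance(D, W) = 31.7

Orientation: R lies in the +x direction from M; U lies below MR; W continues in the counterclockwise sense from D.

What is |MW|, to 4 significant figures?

61.80

On A1, R sits at bearing 90° from U; a 140° counterclockwise sweep puts D at bearing 230°, so D = U + 11.3·(cos 230°, sin 230°) = (22.54, -19.96). Tangency of A1 to DW means the radius UD is perpendicular to DW, so DW runs along (−sin 230°, cos 230°); with |DW| = 31.7, W = (46.82, -40.33). Then |MW| = |W − M| = 61.80.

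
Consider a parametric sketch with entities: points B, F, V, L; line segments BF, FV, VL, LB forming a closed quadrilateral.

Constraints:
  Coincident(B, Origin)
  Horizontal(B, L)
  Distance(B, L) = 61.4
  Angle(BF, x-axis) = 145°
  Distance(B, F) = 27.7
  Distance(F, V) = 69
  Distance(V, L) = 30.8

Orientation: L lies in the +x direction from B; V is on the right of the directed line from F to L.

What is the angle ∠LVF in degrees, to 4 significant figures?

112.3°

Checks: |FV| = 69.00 ✓; |VL| = 30.80 ✓.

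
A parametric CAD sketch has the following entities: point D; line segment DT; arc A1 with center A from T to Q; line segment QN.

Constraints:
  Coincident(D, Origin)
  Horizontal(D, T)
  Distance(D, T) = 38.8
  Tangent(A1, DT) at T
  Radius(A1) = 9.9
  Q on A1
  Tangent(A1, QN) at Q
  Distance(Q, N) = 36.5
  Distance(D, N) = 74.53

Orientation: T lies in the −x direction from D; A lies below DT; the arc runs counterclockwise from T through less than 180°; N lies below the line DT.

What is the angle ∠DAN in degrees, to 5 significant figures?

146.34°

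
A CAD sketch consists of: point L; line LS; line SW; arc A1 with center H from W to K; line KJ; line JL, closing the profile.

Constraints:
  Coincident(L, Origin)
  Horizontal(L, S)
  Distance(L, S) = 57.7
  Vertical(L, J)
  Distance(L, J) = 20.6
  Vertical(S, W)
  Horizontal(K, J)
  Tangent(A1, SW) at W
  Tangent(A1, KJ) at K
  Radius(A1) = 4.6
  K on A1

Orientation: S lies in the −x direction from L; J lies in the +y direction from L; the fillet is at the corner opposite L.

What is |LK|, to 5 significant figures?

56.956

The virtual corner opposite L is at (-57.700, 20.600). A1 meets SW tangentially, so HW is at right angles to SW and A1 meets KJ tangentially, so HK is at right angles to KJ, with radius 4.6, so the center H sits 4.6 in from both sides at H = (-53.100, 16.000). That places the tangent points at W = (-57.700, 16.000) on SW and K = (-53.100, 20.600) on KJ. Then |LK| = |K − L| = 56.956.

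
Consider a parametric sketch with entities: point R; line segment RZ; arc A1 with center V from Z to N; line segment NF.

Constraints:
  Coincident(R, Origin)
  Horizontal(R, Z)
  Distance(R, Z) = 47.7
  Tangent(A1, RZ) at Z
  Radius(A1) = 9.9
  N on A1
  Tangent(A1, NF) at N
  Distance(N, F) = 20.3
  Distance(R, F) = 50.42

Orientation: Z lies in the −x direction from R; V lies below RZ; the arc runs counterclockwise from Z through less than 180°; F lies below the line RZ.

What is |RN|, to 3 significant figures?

57.1

Checks: |VN| = 9.900 ✓; ∠(VN, NF) = 90.00° ✓; |NF| = 20.30 ✓; |RF| = 50.42 ✓.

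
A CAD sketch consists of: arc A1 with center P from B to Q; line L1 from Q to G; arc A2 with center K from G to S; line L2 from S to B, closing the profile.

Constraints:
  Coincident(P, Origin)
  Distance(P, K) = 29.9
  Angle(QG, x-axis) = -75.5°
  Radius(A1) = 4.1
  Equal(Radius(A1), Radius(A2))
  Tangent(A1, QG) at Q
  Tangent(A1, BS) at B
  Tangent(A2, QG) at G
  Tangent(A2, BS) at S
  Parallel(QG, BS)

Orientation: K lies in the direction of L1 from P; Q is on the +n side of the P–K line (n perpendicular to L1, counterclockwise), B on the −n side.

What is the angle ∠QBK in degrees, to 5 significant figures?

82.192°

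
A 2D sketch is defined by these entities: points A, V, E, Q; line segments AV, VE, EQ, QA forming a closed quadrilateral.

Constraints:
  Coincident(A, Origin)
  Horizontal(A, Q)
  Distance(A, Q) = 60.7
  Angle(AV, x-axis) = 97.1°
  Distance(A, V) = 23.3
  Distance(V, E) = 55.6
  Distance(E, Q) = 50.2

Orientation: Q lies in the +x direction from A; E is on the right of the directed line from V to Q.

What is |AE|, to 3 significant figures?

33.8

A is at the origin; AQ is horizontal with |AQ| = 60.7 and Q in +x, so Q = (60.7, 0). AV runs at 97.1° with |AV| = 23.3, so V = (-2.88, 23.1). E is determined by |VE| = 55.6 and |EQ| = 50.2 together: it lies at the intersection of circle(V, 55.6) and circle(Q, 50.2). With |VQ| = 67.7, the foot of the radical line on VQ is 38.0 from V and the perpendicular offset is √(55.6² − 38.0²) = 40.5. Taking the right-of-VQ solution: E = (19.0, -28.0).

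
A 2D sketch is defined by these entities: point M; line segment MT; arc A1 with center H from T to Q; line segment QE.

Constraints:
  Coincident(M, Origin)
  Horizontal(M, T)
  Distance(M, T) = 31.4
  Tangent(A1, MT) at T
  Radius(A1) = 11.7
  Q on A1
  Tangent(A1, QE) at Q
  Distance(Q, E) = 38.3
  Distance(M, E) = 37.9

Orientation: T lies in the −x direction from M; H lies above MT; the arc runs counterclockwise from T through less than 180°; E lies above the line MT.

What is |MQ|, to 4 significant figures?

22.18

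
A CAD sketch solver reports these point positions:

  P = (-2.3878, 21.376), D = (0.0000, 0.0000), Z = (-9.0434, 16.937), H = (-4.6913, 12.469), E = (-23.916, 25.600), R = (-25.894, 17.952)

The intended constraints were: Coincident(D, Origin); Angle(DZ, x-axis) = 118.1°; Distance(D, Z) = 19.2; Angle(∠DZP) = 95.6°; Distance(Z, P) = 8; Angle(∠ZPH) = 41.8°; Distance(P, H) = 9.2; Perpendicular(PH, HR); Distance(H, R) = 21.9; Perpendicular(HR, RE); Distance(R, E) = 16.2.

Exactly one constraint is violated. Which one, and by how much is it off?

Distance(R, E) = 16.2 — off by 8.30.

D = (0.00, 0.00) ✓; DZ at 118.1° ✓; |DZ| = 19.20 ✓; ∠DZP = 95.60° ✓; |ZP| = 8.000 ✓; ∠ZPH = 41.80° ✓; |PH| = 9.200 ✓; ∠(PH, HR) = 90.00° ✓; |HR| = 21.90 ✓; ∠(HR, RE) = 90.00° ✓; |RE| = 7.900 ✗.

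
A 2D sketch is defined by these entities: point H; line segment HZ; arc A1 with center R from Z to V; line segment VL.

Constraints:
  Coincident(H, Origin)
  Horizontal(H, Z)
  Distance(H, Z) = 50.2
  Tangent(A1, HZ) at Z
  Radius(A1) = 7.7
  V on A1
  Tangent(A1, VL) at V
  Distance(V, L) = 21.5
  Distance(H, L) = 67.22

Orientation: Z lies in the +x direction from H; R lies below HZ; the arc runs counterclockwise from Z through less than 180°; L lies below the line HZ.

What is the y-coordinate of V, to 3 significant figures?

-13.5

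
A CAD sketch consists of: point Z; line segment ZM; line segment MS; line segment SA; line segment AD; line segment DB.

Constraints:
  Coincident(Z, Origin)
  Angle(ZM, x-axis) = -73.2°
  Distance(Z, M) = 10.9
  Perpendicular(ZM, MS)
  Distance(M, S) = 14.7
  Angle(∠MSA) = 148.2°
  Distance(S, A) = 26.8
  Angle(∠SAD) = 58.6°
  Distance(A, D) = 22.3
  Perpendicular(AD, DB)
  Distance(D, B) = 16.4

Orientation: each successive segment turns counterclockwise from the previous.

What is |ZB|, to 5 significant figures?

10.269

Z is at the origin; ZM runs at -73.2° with length 10.9, so M = (3.1504, -10.435). ZM ⟂ MS, so MS runs at 16.800°; with |MS| = 14.7, S = (17.223, -6.1860). ∠MSA = 148.2° gives SA at 48.600° from the x-axis; with |SA| = 26.8, A = (34.946, 13.917). ∠SAD = 58.6° gives AD at 170.00° from the x-axis; with |AD| = 22.3, D = (12.985, 17.789). AD is perpendicular to DB, so DB runs at -100.00°; with |DB| = 16.4, B = (10.137, 1.6385). Then |ZB| = |B − Z| = 10.269.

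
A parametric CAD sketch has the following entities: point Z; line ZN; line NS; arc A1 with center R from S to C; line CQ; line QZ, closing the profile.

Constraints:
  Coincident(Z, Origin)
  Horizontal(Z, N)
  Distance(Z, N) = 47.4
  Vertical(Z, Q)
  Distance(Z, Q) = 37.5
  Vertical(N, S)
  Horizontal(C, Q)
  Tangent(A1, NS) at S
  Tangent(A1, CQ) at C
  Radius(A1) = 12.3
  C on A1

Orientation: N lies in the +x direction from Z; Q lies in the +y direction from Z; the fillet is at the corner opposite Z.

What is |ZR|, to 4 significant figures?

43.21

Z and Q share the same x with |ZQ| = 37.5 and Q on the +y side, so Q = (0.000, 37.50). The virtual corner opposite Z is at (47.40, 37.50). The tangent condition forces RS to be normal to NS and A1 meets CQ tangentially, so RC is at right angles to CQ, with radius 12.3, so the center R sits 12.3 in from both sides at R = (35.10, 25.20). Then |ZR| = |R − Z| = 43.21.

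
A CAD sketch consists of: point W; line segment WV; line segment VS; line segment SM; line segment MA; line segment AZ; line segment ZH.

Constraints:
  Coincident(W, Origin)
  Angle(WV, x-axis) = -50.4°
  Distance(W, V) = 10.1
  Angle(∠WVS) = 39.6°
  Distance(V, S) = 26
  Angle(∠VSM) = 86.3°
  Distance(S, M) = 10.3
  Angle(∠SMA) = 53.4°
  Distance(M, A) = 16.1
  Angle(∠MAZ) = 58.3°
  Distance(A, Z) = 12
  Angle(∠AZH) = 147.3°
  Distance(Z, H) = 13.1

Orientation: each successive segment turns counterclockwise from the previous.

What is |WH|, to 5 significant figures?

30.171

∠MAZ = 58.3° gives AZ at 72.000° from the x-axis; with |AZ| = 12.0, Z = (10.281, 16.687). ∠AZH = 147.3° gives ZH at 104.70° from the x-axis; with |ZH| = 13.1, H = (6.9567, 29.358). Then |WH| = |H − W| = 30.171.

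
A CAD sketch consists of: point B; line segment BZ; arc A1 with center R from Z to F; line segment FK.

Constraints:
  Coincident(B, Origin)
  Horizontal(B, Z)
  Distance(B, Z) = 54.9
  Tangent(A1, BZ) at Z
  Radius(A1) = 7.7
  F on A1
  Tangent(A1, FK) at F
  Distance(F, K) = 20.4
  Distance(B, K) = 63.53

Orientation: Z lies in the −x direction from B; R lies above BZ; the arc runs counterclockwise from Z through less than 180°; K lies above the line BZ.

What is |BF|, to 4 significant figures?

49.10

B is at the origin; B and Z share the same y with |BZ| = 54.9 and Z on the −x side, so Z = (-54.90, 0.000). Tangency of A1 to BZ means the radius RZ is perpendicular to BZ, so R = Z + (0, 7.7) = (-54.90, 7.700). Since RF ⟂ FK (tangency), |RK| = √(7.7² + 20.4²) = 21.80 regardless of where F sits on A1. So K lies on both circle(B, 63.53) and circle(R, 21.80); the above-BZ intersection is K = (-56.29, 29.46). F is the foot of the tangent from K: F = (-47.88, 10.87).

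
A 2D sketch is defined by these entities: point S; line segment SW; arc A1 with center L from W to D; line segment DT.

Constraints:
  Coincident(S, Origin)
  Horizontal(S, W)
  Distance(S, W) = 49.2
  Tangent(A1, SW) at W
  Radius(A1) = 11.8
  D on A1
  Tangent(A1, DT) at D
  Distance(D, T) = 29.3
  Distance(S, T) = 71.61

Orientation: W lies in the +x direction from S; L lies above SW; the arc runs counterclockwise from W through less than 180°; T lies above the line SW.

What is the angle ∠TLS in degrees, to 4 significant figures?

119.4°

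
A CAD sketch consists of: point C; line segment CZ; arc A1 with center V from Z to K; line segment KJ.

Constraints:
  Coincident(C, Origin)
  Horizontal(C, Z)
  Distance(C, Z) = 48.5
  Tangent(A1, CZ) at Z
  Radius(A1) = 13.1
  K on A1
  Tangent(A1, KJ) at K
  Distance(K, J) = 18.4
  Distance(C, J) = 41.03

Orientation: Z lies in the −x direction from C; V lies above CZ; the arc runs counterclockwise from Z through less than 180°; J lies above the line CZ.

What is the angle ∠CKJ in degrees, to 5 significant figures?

88.551°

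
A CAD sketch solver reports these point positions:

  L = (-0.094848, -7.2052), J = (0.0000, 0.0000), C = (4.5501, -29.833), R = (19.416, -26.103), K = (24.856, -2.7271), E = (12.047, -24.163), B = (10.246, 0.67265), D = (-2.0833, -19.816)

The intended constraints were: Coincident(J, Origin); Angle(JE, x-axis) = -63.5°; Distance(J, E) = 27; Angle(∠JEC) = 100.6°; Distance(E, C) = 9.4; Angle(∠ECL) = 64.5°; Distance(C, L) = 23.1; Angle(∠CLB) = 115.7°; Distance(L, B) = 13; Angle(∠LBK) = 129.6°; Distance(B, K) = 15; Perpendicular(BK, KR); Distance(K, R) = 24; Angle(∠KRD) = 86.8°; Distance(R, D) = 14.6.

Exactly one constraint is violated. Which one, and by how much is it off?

Distance(R, D) = 14.6 — off by 7.80.

J = (0.00, 0.00) ✓; JE at -63.50° ✓; |JE| = 27.00 ✓; ∠JEC = 100.6° ✓; |EC| = 9.400 ✓; ∠ECL = 64.50° ✓; |CL| = 23.10 ✓; ∠CLB = 115.7° ✓; |LB| = 13.00 ✓; ∠LBK = 129.6° ✓; |BK| = 15.00 ✓; ∠(BK, KR) = 90.00° ✓; |KR| = 24.00 ✓; ∠KRD = 86.80° ✓; |RD| = 22.40 ✗.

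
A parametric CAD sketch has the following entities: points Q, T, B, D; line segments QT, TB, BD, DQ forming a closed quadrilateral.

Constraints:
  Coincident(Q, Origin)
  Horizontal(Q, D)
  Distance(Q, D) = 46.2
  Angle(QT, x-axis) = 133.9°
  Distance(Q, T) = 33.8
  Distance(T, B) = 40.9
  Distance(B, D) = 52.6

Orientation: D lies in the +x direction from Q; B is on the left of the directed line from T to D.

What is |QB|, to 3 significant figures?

43.6

Checks: |TB| = 40.90 ✓; |BD| = 52.60 ✓.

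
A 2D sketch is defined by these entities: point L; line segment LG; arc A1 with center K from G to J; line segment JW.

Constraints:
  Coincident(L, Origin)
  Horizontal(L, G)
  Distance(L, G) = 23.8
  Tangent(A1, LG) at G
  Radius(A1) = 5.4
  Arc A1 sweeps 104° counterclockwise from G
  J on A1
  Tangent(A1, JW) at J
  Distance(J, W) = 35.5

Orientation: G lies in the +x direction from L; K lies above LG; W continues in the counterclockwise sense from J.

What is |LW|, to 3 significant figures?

46.0

On A1, G sits at bearing -90° from K; a 104° counterclockwise sweep puts J at bearing 14°, so J = K + 5.4·(cos 14°, sin 14°) = (29.0, 6.71). The tangent condition forces KJ to be normal to JW, so JW runs along (−sin 14°, cos 14°); with |JW| = 35.5, W = (20.5, 41.2). Then |LW| = |W − L| = 46.0.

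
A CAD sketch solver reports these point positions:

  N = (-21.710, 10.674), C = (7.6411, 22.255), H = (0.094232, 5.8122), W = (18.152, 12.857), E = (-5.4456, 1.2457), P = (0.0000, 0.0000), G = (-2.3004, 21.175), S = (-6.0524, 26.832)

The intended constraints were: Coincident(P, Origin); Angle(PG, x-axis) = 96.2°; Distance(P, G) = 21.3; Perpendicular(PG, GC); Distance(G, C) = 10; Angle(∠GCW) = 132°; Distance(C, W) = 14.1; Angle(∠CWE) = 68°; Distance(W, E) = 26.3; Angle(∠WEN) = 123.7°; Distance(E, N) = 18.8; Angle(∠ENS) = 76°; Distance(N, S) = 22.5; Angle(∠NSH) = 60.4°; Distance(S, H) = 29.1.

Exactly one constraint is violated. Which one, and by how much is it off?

Distance(S, H) = 29.1 — off by 7.20.

P = (0.00, 0.00) ✓; PG at 96.20° ✓; |PG| = 21.30 ✓; ∠(PG, GC) = 90.00° ✓; |GC| = 10.00 ✓; ∠GCW = 132.0° ✓; |CW| = 14.10 ✓; ∠CWE = 68.00° ✓; |WE| = 26.30 ✓; ∠WEN = 123.7° ✓; |EN| = 18.80 ✓; ∠ENS = 76.00° ✓; |NS| = 22.50 ✓; ∠NSH = 60.40° ✓; |SH| = 21.90 ✗.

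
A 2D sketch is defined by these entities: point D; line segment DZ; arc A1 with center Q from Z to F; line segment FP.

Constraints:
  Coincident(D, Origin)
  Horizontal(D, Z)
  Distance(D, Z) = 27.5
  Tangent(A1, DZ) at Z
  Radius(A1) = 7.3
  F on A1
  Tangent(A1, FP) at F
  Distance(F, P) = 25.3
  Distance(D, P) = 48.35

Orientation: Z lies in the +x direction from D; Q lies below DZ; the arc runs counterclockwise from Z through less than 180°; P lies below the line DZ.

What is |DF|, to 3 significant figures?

24.4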